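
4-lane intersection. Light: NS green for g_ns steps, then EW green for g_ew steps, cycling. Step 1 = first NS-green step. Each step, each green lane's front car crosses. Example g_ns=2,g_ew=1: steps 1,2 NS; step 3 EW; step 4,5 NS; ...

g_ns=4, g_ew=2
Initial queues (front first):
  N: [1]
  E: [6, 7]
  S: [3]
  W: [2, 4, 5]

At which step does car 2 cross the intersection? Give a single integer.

Step 1 [NS]: N:car1-GO,E:wait,S:car3-GO,W:wait | queues: N=0 E=2 S=0 W=3
Step 2 [NS]: N:empty,E:wait,S:empty,W:wait | queues: N=0 E=2 S=0 W=3
Step 3 [NS]: N:empty,E:wait,S:empty,W:wait | queues: N=0 E=2 S=0 W=3
Step 4 [NS]: N:empty,E:wait,S:empty,W:wait | queues: N=0 E=2 S=0 W=3
Step 5 [EW]: N:wait,E:car6-GO,S:wait,W:car2-GO | queues: N=0 E=1 S=0 W=2
Step 6 [EW]: N:wait,E:car7-GO,S:wait,W:car4-GO | queues: N=0 E=0 S=0 W=1
Step 7 [NS]: N:empty,E:wait,S:empty,W:wait | queues: N=0 E=0 S=0 W=1
Step 8 [NS]: N:empty,E:wait,S:empty,W:wait | queues: N=0 E=0 S=0 W=1
Step 9 [NS]: N:empty,E:wait,S:empty,W:wait | queues: N=0 E=0 S=0 W=1
Step 10 [NS]: N:empty,E:wait,S:empty,W:wait | queues: N=0 E=0 S=0 W=1
Step 11 [EW]: N:wait,E:empty,S:wait,W:car5-GO | queues: N=0 E=0 S=0 W=0
Car 2 crosses at step 5

5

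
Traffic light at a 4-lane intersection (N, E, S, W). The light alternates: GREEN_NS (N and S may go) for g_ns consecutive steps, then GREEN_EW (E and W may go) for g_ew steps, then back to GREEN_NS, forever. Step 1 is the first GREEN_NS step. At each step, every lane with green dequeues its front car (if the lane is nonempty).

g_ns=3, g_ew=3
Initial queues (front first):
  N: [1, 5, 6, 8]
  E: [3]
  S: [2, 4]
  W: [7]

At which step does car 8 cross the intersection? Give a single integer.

Step 1 [NS]: N:car1-GO,E:wait,S:car2-GO,W:wait | queues: N=3 E=1 S=1 W=1
Step 2 [NS]: N:car5-GO,E:wait,S:car4-GO,W:wait | queues: N=2 E=1 S=0 W=1
Step 3 [NS]: N:car6-GO,E:wait,S:empty,W:wait | queues: N=1 E=1 S=0 W=1
Step 4 [EW]: N:wait,E:car3-GO,S:wait,W:car7-GO | queues: N=1 E=0 S=0 W=0
Step 5 [EW]: N:wait,E:empty,S:wait,W:empty | queues: N=1 E=0 S=0 W=0
Step 6 [EW]: N:wait,E:empty,S:wait,W:empty | queues: N=1 E=0 S=0 W=0
Step 7 [NS]: N:car8-GO,E:wait,S:empty,W:wait | queues: N=0 E=0 S=0 W=0
Car 8 crosses at step 7

7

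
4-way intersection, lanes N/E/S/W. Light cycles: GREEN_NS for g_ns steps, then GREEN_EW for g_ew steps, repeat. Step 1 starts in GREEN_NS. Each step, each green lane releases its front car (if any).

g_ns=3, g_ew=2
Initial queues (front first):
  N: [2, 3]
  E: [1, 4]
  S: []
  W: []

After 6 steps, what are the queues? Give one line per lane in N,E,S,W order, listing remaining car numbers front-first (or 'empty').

Step 1 [NS]: N:car2-GO,E:wait,S:empty,W:wait | queues: N=1 E=2 S=0 W=0
Step 2 [NS]: N:car3-GO,E:wait,S:empty,W:wait | queues: N=0 E=2 S=0 W=0
Step 3 [NS]: N:empty,E:wait,S:empty,W:wait | queues: N=0 E=2 S=0 W=0
Step 4 [EW]: N:wait,E:car1-GO,S:wait,W:empty | queues: N=0 E=1 S=0 W=0
Step 5 [EW]: N:wait,E:car4-GO,S:wait,W:empty | queues: N=0 E=0 S=0 W=0

N: empty
E: empty
S: empty
W: empty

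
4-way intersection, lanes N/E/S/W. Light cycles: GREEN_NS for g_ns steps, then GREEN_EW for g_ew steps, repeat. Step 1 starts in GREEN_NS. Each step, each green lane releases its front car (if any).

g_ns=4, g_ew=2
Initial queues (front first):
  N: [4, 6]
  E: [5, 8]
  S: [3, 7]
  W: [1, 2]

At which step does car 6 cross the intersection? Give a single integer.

Step 1 [NS]: N:car4-GO,E:wait,S:car3-GO,W:wait | queues: N=1 E=2 S=1 W=2
Step 2 [NS]: N:car6-GO,E:wait,S:car7-GO,W:wait | queues: N=0 E=2 S=0 W=2
Step 3 [NS]: N:empty,E:wait,S:empty,W:wait | queues: N=0 E=2 S=0 W=2
Step 4 [NS]: N:empty,E:wait,S:empty,W:wait | queues: N=0 E=2 S=0 W=2
Step 5 [EW]: N:wait,E:car5-GO,S:wait,W:car1-GO | queues: N=0 E=1 S=0 W=1
Step 6 [EW]: N:wait,E:car8-GO,S:wait,W:car2-GO | queues: N=0 E=0 S=0 W=0
Car 6 crosses at step 2

2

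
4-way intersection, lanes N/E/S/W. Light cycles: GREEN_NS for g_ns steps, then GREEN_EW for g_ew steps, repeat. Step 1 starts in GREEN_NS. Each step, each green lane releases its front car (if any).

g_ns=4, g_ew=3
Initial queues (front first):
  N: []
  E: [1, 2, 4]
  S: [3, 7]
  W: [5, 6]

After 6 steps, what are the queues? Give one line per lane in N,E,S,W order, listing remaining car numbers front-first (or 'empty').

Step 1 [NS]: N:empty,E:wait,S:car3-GO,W:wait | queues: N=0 E=3 S=1 W=2
Step 2 [NS]: N:empty,E:wait,S:car7-GO,W:wait | queues: N=0 E=3 S=0 W=2
Step 3 [NS]: N:empty,E:wait,S:empty,W:wait | queues: N=0 E=3 S=0 W=2
Step 4 [NS]: N:empty,E:wait,S:empty,W:wait | queues: N=0 E=3 S=0 W=2
Step 5 [EW]: N:wait,E:car1-GO,S:wait,W:car5-GO | queues: N=0 E=2 S=0 W=1
Step 6 [EW]: N:wait,E:car2-GO,S:wait,W:car6-GO | queues: N=0 E=1 S=0 W=0

N: empty
E: 4
S: empty
W: empty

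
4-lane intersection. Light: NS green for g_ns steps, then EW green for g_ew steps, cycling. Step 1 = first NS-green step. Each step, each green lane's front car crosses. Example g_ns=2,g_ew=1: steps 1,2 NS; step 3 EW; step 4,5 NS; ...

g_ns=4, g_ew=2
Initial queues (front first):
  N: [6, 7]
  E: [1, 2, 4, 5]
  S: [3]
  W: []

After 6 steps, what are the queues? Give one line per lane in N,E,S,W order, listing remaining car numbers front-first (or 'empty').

Step 1 [NS]: N:car6-GO,E:wait,S:car3-GO,W:wait | queues: N=1 E=4 S=0 W=0
Step 2 [NS]: N:car7-GO,E:wait,S:empty,W:wait | queues: N=0 E=4 S=0 W=0
Step 3 [NS]: N:empty,E:wait,S:empty,W:wait | queues: N=0 E=4 S=0 W=0
Step 4 [NS]: N:empty,E:wait,S:empty,W:wait | queues: N=0 E=4 S=0 W=0
Step 5 [EW]: N:wait,E:car1-GO,S:wait,W:empty | queues: N=0 E=3 S=0 W=0
Step 6 [EW]: N:wait,E:car2-GO,S:wait,W:empty | queues: N=0 E=2 S=0 W=0

N: empty
E: 4 5
S: empty
W: empty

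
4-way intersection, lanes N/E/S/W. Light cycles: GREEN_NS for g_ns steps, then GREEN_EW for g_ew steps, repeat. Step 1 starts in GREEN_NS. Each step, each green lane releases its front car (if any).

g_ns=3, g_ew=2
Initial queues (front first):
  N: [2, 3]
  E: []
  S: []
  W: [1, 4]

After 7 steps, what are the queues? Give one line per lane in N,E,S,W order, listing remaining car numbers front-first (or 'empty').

Step 1 [NS]: N:car2-GO,E:wait,S:empty,W:wait | queues: N=1 E=0 S=0 W=2
Step 2 [NS]: N:car3-GO,E:wait,S:empty,W:wait | queues: N=0 E=0 S=0 W=2
Step 3 [NS]: N:empty,E:wait,S:empty,W:wait | queues: N=0 E=0 S=0 W=2
Step 4 [EW]: N:wait,E:empty,S:wait,W:car1-GO | queues: N=0 E=0 S=0 W=1
Step 5 [EW]: N:wait,E:empty,S:wait,W:car4-GO | queues: N=0 E=0 S=0 W=0

N: empty
E: empty
S: empty
W: empty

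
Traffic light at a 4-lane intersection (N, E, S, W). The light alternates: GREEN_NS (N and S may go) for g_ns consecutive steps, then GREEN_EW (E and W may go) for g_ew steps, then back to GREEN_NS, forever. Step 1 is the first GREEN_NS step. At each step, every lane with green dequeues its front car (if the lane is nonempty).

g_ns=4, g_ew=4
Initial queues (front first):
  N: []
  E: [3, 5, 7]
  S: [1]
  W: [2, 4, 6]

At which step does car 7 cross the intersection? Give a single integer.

Step 1 [NS]: N:empty,E:wait,S:car1-GO,W:wait | queues: N=0 E=3 S=0 W=3
Step 2 [NS]: N:empty,E:wait,S:empty,W:wait | queues: N=0 E=3 S=0 W=3
Step 3 [NS]: N:empty,E:wait,S:empty,W:wait | queues: N=0 E=3 S=0 W=3
Step 4 [NS]: N:empty,E:wait,S:empty,W:wait | queues: N=0 E=3 S=0 W=3
Step 5 [EW]: N:wait,E:car3-GO,S:wait,W:car2-GO | queues: N=0 E=2 S=0 W=2
Step 6 [EW]: N:wait,E:car5-GO,S:wait,W:car4-GO | queues: N=0 E=1 S=0 W=1
Step 7 [EW]: N:wait,E:car7-GO,S:wait,W:car6-GO | queues: N=0 E=0 S=0 W=0
Car 7 crosses at step 7

7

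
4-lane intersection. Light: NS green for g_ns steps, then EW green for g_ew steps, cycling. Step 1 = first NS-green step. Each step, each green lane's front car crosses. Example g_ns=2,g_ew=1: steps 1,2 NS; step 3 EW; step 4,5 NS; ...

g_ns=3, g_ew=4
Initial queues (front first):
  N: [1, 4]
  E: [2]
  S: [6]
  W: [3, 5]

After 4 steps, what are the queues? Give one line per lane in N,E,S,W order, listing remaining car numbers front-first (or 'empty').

Step 1 [NS]: N:car1-GO,E:wait,S:car6-GO,W:wait | queues: N=1 E=1 S=0 W=2
Step 2 [NS]: N:car4-GO,E:wait,S:empty,W:wait | queues: N=0 E=1 S=0 W=2
Step 3 [NS]: N:empty,E:wait,S:empty,W:wait | queues: N=0 E=1 S=0 W=2
Step 4 [EW]: N:wait,E:car2-GO,S:wait,W:car3-GO | queues: N=0 E=0 S=0 W=1

N: empty
E: empty
S: empty
W: 5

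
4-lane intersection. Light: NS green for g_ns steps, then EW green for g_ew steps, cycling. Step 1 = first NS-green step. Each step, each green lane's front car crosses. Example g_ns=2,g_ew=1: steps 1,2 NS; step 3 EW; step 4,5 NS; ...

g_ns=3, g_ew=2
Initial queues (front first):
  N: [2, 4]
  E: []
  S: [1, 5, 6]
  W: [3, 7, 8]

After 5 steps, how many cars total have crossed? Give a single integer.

Answer: 7

Derivation:
Step 1 [NS]: N:car2-GO,E:wait,S:car1-GO,W:wait | queues: N=1 E=0 S=2 W=3
Step 2 [NS]: N:car4-GO,E:wait,S:car5-GO,W:wait | queues: N=0 E=0 S=1 W=3
Step 3 [NS]: N:empty,E:wait,S:car6-GO,W:wait | queues: N=0 E=0 S=0 W=3
Step 4 [EW]: N:wait,E:empty,S:wait,W:car3-GO | queues: N=0 E=0 S=0 W=2
Step 5 [EW]: N:wait,E:empty,S:wait,W:car7-GO | queues: N=0 E=0 S=0 W=1
Cars crossed by step 5: 7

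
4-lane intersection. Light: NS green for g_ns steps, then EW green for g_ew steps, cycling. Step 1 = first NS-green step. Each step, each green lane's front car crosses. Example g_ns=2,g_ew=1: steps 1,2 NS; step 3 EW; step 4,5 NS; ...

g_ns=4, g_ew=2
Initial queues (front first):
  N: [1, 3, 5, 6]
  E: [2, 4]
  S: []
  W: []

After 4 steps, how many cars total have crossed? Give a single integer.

Answer: 4

Derivation:
Step 1 [NS]: N:car1-GO,E:wait,S:empty,W:wait | queues: N=3 E=2 S=0 W=0
Step 2 [NS]: N:car3-GO,E:wait,S:empty,W:wait | queues: N=2 E=2 S=0 W=0
Step 3 [NS]: N:car5-GO,E:wait,S:empty,W:wait | queues: N=1 E=2 S=0 W=0
Step 4 [NS]: N:car6-GO,E:wait,S:empty,W:wait | queues: N=0 E=2 S=0 W=0
Cars crossed by step 4: 4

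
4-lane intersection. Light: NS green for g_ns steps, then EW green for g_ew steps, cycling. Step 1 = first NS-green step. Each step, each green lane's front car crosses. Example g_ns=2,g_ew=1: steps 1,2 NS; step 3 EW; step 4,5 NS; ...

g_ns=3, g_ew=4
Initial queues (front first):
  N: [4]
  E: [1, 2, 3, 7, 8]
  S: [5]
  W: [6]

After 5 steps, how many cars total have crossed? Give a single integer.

Step 1 [NS]: N:car4-GO,E:wait,S:car5-GO,W:wait | queues: N=0 E=5 S=0 W=1
Step 2 [NS]: N:empty,E:wait,S:empty,W:wait | queues: N=0 E=5 S=0 W=1
Step 3 [NS]: N:empty,E:wait,S:empty,W:wait | queues: N=0 E=5 S=0 W=1
Step 4 [EW]: N:wait,E:car1-GO,S:wait,W:car6-GO | queues: N=0 E=4 S=0 W=0
Step 5 [EW]: N:wait,E:car2-GO,S:wait,W:empty | queues: N=0 E=3 S=0 W=0
Cars crossed by step 5: 5

Answer: 5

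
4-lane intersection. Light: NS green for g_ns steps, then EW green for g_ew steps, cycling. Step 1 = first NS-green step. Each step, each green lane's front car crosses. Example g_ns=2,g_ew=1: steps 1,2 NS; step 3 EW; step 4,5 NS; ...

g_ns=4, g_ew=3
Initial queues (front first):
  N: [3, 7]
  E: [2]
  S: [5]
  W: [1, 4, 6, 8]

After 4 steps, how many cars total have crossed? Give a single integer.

Answer: 3

Derivation:
Step 1 [NS]: N:car3-GO,E:wait,S:car5-GO,W:wait | queues: N=1 E=1 S=0 W=4
Step 2 [NS]: N:car7-GO,E:wait,S:empty,W:wait | queues: N=0 E=1 S=0 W=4
Step 3 [NS]: N:empty,E:wait,S:empty,W:wait | queues: N=0 E=1 S=0 W=4
Step 4 [NS]: N:empty,E:wait,S:empty,W:wait | queues: N=0 E=1 S=0 W=4
Cars crossed by step 4: 3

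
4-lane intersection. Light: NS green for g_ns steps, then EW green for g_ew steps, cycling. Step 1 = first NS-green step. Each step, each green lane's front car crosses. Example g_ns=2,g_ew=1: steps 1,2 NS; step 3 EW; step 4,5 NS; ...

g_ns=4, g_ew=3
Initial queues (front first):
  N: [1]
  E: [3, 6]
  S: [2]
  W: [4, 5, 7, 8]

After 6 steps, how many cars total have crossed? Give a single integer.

Step 1 [NS]: N:car1-GO,E:wait,S:car2-GO,W:wait | queues: N=0 E=2 S=0 W=4
Step 2 [NS]: N:empty,E:wait,S:empty,W:wait | queues: N=0 E=2 S=0 W=4
Step 3 [NS]: N:empty,E:wait,S:empty,W:wait | queues: N=0 E=2 S=0 W=4
Step 4 [NS]: N:empty,E:wait,S:empty,W:wait | queues: N=0 E=2 S=0 W=4
Step 5 [EW]: N:wait,E:car3-GO,S:wait,W:car4-GO | queues: N=0 E=1 S=0 W=3
Step 6 [EW]: N:wait,E:car6-GO,S:wait,W:car5-GO | queues: N=0 E=0 S=0 W=2
Cars crossed by step 6: 6

Answer: 6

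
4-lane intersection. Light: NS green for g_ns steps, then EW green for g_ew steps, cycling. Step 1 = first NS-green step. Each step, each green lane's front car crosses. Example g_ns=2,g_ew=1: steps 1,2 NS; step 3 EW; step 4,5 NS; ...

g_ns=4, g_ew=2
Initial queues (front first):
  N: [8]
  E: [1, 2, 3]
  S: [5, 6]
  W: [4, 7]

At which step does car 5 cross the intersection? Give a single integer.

Step 1 [NS]: N:car8-GO,E:wait,S:car5-GO,W:wait | queues: N=0 E=3 S=1 W=2
Step 2 [NS]: N:empty,E:wait,S:car6-GO,W:wait | queues: N=0 E=3 S=0 W=2
Step 3 [NS]: N:empty,E:wait,S:empty,W:wait | queues: N=0 E=3 S=0 W=2
Step 4 [NS]: N:empty,E:wait,S:empty,W:wait | queues: N=0 E=3 S=0 W=2
Step 5 [EW]: N:wait,E:car1-GO,S:wait,W:car4-GO | queues: N=0 E=2 S=0 W=1
Step 6 [EW]: N:wait,E:car2-GO,S:wait,W:car7-GO | queues: N=0 E=1 S=0 W=0
Step 7 [NS]: N:empty,E:wait,S:empty,W:wait | queues: N=0 E=1 S=0 W=0
Step 8 [NS]: N:empty,E:wait,S:empty,W:wait | queues: N=0 E=1 S=0 W=0
Step 9 [NS]: N:empty,E:wait,S:empty,W:wait | queues: N=0 E=1 S=0 W=0
Step 10 [NS]: N:empty,E:wait,S:empty,W:wait | queues: N=0 E=1 S=0 W=0
Step 11 [EW]: N:wait,E:car3-GO,S:wait,W:empty | queues: N=0 E=0 S=0 W=0
Car 5 crosses at step 1

1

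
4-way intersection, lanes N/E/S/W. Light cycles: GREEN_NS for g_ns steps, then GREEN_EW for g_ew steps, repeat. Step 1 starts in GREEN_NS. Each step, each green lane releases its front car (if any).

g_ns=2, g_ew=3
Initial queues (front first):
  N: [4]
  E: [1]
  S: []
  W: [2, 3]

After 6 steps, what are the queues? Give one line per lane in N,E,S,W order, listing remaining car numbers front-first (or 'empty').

Step 1 [NS]: N:car4-GO,E:wait,S:empty,W:wait | queues: N=0 E=1 S=0 W=2
Step 2 [NS]: N:empty,E:wait,S:empty,W:wait | queues: N=0 E=1 S=0 W=2
Step 3 [EW]: N:wait,E:car1-GO,S:wait,W:car2-GO | queues: N=0 E=0 S=0 W=1
Step 4 [EW]: N:wait,E:empty,S:wait,W:car3-GO | queues: N=0 E=0 S=0 W=0

N: empty
E: empty
S: empty
W: empty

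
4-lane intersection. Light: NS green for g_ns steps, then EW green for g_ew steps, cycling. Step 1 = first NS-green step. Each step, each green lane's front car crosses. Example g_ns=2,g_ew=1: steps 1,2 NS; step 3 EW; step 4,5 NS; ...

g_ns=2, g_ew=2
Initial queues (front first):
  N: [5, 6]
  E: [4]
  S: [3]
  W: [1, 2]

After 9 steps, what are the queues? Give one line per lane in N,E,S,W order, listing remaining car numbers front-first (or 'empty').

Step 1 [NS]: N:car5-GO,E:wait,S:car3-GO,W:wait | queues: N=1 E=1 S=0 W=2
Step 2 [NS]: N:car6-GO,E:wait,S:empty,W:wait | queues: N=0 E=1 S=0 W=2
Step 3 [EW]: N:wait,E:car4-GO,S:wait,W:car1-GO | queues: N=0 E=0 S=0 W=1
Step 4 [EW]: N:wait,E:empty,S:wait,W:car2-GO | queues: N=0 E=0 S=0 W=0

N: empty
E: empty
S: empty
W: empty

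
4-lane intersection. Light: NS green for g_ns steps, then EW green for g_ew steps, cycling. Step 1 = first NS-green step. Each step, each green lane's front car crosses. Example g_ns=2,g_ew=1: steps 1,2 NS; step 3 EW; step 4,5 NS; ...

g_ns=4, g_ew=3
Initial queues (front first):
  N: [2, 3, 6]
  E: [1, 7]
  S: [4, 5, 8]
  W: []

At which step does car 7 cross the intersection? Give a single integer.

Step 1 [NS]: N:car2-GO,E:wait,S:car4-GO,W:wait | queues: N=2 E=2 S=2 W=0
Step 2 [NS]: N:car3-GO,E:wait,S:car5-GO,W:wait | queues: N=1 E=2 S=1 W=0
Step 3 [NS]: N:car6-GO,E:wait,S:car8-GO,W:wait | queues: N=0 E=2 S=0 W=0
Step 4 [NS]: N:empty,E:wait,S:empty,W:wait | queues: N=0 E=2 S=0 W=0
Step 5 [EW]: N:wait,E:car1-GO,S:wait,W:empty | queues: N=0 E=1 S=0 W=0
Step 6 [EW]: N:wait,E:car7-GO,S:wait,W:empty | queues: N=0 E=0 S=0 W=0
Car 7 crosses at step 6

6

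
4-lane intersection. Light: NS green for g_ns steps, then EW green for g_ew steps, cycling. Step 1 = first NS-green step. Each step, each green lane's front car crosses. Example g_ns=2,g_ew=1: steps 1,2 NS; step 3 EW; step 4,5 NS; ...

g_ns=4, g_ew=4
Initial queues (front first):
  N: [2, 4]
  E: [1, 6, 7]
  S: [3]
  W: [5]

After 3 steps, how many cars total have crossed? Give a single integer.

Answer: 3

Derivation:
Step 1 [NS]: N:car2-GO,E:wait,S:car3-GO,W:wait | queues: N=1 E=3 S=0 W=1
Step 2 [NS]: N:car4-GO,E:wait,S:empty,W:wait | queues: N=0 E=3 S=0 W=1
Step 3 [NS]: N:empty,E:wait,S:empty,W:wait | queues: N=0 E=3 S=0 W=1
Cars crossed by step 3: 3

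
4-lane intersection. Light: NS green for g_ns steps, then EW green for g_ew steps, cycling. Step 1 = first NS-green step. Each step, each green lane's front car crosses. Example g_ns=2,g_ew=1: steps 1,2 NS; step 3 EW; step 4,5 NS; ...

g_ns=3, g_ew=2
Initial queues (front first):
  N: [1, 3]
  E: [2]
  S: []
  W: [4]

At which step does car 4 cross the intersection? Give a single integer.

Step 1 [NS]: N:car1-GO,E:wait,S:empty,W:wait | queues: N=1 E=1 S=0 W=1
Step 2 [NS]: N:car3-GO,E:wait,S:empty,W:wait | queues: N=0 E=1 S=0 W=1
Step 3 [NS]: N:empty,E:wait,S:empty,W:wait | queues: N=0 E=1 S=0 W=1
Step 4 [EW]: N:wait,E:car2-GO,S:wait,W:car4-GO | queues: N=0 E=0 S=0 W=0
Car 4 crosses at step 4

4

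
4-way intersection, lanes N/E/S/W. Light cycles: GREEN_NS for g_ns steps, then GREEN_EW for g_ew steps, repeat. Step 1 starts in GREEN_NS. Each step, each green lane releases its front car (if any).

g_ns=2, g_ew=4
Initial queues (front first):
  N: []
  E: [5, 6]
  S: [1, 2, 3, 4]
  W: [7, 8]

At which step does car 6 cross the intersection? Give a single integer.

Step 1 [NS]: N:empty,E:wait,S:car1-GO,W:wait | queues: N=0 E=2 S=3 W=2
Step 2 [NS]: N:empty,E:wait,S:car2-GO,W:wait | queues: N=0 E=2 S=2 W=2
Step 3 [EW]: N:wait,E:car5-GO,S:wait,W:car7-GO | queues: N=0 E=1 S=2 W=1
Step 4 [EW]: N:wait,E:car6-GO,S:wait,W:car8-GO | queues: N=0 E=0 S=2 W=0
Step 5 [EW]: N:wait,E:empty,S:wait,W:empty | queues: N=0 E=0 S=2 W=0
Step 6 [EW]: N:wait,E:empty,S:wait,W:empty | queues: N=0 E=0 S=2 W=0
Step 7 [NS]: N:empty,E:wait,S:car3-GO,W:wait | queues: N=0 E=0 S=1 W=0
Step 8 [NS]: N:empty,E:wait,S:car4-GO,W:wait | queues: N=0 E=0 S=0 W=0
Car 6 crosses at step 4

4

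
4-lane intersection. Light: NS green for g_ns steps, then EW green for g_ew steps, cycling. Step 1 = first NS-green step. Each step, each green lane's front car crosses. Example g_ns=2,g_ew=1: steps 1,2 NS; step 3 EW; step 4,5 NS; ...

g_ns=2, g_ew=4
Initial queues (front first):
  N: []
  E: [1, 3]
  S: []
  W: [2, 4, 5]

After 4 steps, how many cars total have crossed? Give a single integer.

Step 1 [NS]: N:empty,E:wait,S:empty,W:wait | queues: N=0 E=2 S=0 W=3
Step 2 [NS]: N:empty,E:wait,S:empty,W:wait | queues: N=0 E=2 S=0 W=3
Step 3 [EW]: N:wait,E:car1-GO,S:wait,W:car2-GO | queues: N=0 E=1 S=0 W=2
Step 4 [EW]: N:wait,E:car3-GO,S:wait,W:car4-GO | queues: N=0 E=0 S=0 W=1
Cars crossed by step 4: 4

Answer: 4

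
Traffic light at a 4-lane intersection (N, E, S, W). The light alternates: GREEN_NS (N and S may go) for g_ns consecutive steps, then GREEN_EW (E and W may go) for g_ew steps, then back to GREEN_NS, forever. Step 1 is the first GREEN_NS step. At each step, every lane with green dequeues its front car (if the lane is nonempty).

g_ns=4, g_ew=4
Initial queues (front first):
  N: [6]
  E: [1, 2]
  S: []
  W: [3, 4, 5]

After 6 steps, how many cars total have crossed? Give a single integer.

Answer: 5

Derivation:
Step 1 [NS]: N:car6-GO,E:wait,S:empty,W:wait | queues: N=0 E=2 S=0 W=3
Step 2 [NS]: N:empty,E:wait,S:empty,W:wait | queues: N=0 E=2 S=0 W=3
Step 3 [NS]: N:empty,E:wait,S:empty,W:wait | queues: N=0 E=2 S=0 W=3
Step 4 [NS]: N:empty,E:wait,S:empty,W:wait | queues: N=0 E=2 S=0 W=3
Step 5 [EW]: N:wait,E:car1-GO,S:wait,W:car3-GO | queues: N=0 E=1 S=0 W=2
Step 6 [EW]: N:wait,E:car2-GO,S:wait,W:car4-GO | queues: N=0 E=0 S=0 W=1
Cars crossed by step 6: 5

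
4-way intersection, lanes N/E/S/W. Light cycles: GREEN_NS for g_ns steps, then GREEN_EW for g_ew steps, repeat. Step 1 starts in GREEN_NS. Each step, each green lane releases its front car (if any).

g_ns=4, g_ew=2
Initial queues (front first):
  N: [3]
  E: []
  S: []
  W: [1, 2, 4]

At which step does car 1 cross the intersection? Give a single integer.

Step 1 [NS]: N:car3-GO,E:wait,S:empty,W:wait | queues: N=0 E=0 S=0 W=3
Step 2 [NS]: N:empty,E:wait,S:empty,W:wait | queues: N=0 E=0 S=0 W=3
Step 3 [NS]: N:empty,E:wait,S:empty,W:wait | queues: N=0 E=0 S=0 W=3
Step 4 [NS]: N:empty,E:wait,S:empty,W:wait | queues: N=0 E=0 S=0 W=3
Step 5 [EW]: N:wait,E:empty,S:wait,W:car1-GO | queues: N=0 E=0 S=0 W=2
Step 6 [EW]: N:wait,E:empty,S:wait,W:car2-GO | queues: N=0 E=0 S=0 W=1
Step 7 [NS]: N:empty,E:wait,S:empty,W:wait | queues: N=0 E=0 S=0 W=1
Step 8 [NS]: N:empty,E:wait,S:empty,W:wait | queues: N=0 E=0 S=0 W=1
Step 9 [NS]: N:empty,E:wait,S:empty,W:wait | queues: N=0 E=0 S=0 W=1
Step 10 [NS]: N:empty,E:wait,S:empty,W:wait | queues: N=0 E=0 S=0 W=1
Step 11 [EW]: N:wait,E:empty,S:wait,W:car4-GO | queues: N=0 E=0 S=0 W=0
Car 1 crosses at step 5

5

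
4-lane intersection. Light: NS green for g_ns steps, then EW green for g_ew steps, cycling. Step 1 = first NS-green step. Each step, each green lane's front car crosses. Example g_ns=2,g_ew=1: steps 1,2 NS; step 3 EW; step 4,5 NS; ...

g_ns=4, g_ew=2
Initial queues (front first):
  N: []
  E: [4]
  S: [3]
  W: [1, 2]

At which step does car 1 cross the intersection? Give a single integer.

Step 1 [NS]: N:empty,E:wait,S:car3-GO,W:wait | queues: N=0 E=1 S=0 W=2
Step 2 [NS]: N:empty,E:wait,S:empty,W:wait | queues: N=0 E=1 S=0 W=2
Step 3 [NS]: N:empty,E:wait,S:empty,W:wait | queues: N=0 E=1 S=0 W=2
Step 4 [NS]: N:empty,E:wait,S:empty,W:wait | queues: N=0 E=1 S=0 W=2
Step 5 [EW]: N:wait,E:car4-GO,S:wait,W:car1-GO | queues: N=0 E=0 S=0 W=1
Step 6 [EW]: N:wait,E:empty,S:wait,W:car2-GO | queues: N=0 E=0 S=0 W=0
Car 1 crosses at step 5

5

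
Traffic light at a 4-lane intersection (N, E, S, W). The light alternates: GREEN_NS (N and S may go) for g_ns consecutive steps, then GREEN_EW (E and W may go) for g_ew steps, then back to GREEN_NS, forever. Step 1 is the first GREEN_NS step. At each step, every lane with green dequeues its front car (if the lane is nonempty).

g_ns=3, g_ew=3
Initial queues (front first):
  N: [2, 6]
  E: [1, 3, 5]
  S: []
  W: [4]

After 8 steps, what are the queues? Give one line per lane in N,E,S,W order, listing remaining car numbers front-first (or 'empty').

Step 1 [NS]: N:car2-GO,E:wait,S:empty,W:wait | queues: N=1 E=3 S=0 W=1
Step 2 [NS]: N:car6-GO,E:wait,S:empty,W:wait | queues: N=0 E=3 S=0 W=1
Step 3 [NS]: N:empty,E:wait,S:empty,W:wait | queues: N=0 E=3 S=0 W=1
Step 4 [EW]: N:wait,E:car1-GO,S:wait,W:car4-GO | queues: N=0 E=2 S=0 W=0
Step 5 [EW]: N:wait,E:car3-GO,S:wait,W:empty | queues: N=0 E=1 S=0 W=0
Step 6 [EW]: N:wait,E:car5-GO,S:wait,W:empty | queues: N=0 E=0 S=0 W=0

N: empty
E: empty
S: empty
W: empty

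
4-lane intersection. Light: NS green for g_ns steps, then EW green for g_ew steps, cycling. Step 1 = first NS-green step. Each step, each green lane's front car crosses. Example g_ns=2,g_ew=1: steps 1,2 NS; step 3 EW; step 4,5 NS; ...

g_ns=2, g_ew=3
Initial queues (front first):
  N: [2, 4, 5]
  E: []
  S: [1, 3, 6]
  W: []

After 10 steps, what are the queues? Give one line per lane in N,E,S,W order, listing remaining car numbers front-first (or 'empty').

Step 1 [NS]: N:car2-GO,E:wait,S:car1-GO,W:wait | queues: N=2 E=0 S=2 W=0
Step 2 [NS]: N:car4-GO,E:wait,S:car3-GO,W:wait | queues: N=1 E=0 S=1 W=0
Step 3 [EW]: N:wait,E:empty,S:wait,W:empty | queues: N=1 E=0 S=1 W=0
Step 4 [EW]: N:wait,E:empty,S:wait,W:empty | queues: N=1 E=0 S=1 W=0
Step 5 [EW]: N:wait,E:empty,S:wait,W:empty | queues: N=1 E=0 S=1 W=0
Step 6 [NS]: N:car5-GO,E:wait,S:car6-GO,W:wait | queues: N=0 E=0 S=0 W=0

N: empty
E: empty
S: empty
W: empty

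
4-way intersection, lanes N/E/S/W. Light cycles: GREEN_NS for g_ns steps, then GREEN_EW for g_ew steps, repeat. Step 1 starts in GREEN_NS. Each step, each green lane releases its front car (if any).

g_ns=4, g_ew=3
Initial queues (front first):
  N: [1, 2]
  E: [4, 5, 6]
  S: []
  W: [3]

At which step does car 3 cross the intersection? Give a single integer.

Step 1 [NS]: N:car1-GO,E:wait,S:empty,W:wait | queues: N=1 E=3 S=0 W=1
Step 2 [NS]: N:car2-GO,E:wait,S:empty,W:wait | queues: N=0 E=3 S=0 W=1
Step 3 [NS]: N:empty,E:wait,S:empty,W:wait | queues: N=0 E=3 S=0 W=1
Step 4 [NS]: N:empty,E:wait,S:empty,W:wait | queues: N=0 E=3 S=0 W=1
Step 5 [EW]: N:wait,E:car4-GO,S:wait,W:car3-GO | queues: N=0 E=2 S=0 W=0
Step 6 [EW]: N:wait,E:car5-GO,S:wait,W:empty | queues: N=0 E=1 S=0 W=0
Step 7 [EW]: N:wait,E:car6-GO,S:wait,W:empty | queues: N=0 E=0 S=0 W=0
Car 3 crosses at step 5

5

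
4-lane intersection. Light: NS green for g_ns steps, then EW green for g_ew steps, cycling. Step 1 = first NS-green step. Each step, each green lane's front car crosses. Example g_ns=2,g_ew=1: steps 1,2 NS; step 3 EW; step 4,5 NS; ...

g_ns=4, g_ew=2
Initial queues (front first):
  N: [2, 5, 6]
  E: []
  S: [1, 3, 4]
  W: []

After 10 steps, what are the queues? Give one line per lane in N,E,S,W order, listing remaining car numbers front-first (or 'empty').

Step 1 [NS]: N:car2-GO,E:wait,S:car1-GO,W:wait | queues: N=2 E=0 S=2 W=0
Step 2 [NS]: N:car5-GO,E:wait,S:car3-GO,W:wait | queues: N=1 E=0 S=1 W=0
Step 3 [NS]: N:car6-GO,E:wait,S:car4-GO,W:wait | queues: N=0 E=0 S=0 W=0

N: empty
E: empty
S: empty
W: empty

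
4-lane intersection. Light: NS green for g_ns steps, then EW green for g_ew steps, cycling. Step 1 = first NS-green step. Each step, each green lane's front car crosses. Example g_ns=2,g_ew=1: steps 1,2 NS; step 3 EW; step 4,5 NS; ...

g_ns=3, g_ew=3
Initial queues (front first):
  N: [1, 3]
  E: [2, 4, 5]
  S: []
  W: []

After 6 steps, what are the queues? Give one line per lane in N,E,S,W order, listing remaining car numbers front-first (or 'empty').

Step 1 [NS]: N:car1-GO,E:wait,S:empty,W:wait | queues: N=1 E=3 S=0 W=0
Step 2 [NS]: N:car3-GO,E:wait,S:empty,W:wait | queues: N=0 E=3 S=0 W=0
Step 3 [NS]: N:empty,E:wait,S:empty,W:wait | queues: N=0 E=3 S=0 W=0
Step 4 [EW]: N:wait,E:car2-GO,S:wait,W:empty | queues: N=0 E=2 S=0 W=0
Step 5 [EW]: N:wait,E:car4-GO,S:wait,W:empty | queues: N=0 E=1 S=0 W=0
Step 6 [EW]: N:wait,E:car5-GO,S:wait,W:empty | queues: N=0 E=0 S=0 W=0

N: empty
E: empty
S: empty
W: empty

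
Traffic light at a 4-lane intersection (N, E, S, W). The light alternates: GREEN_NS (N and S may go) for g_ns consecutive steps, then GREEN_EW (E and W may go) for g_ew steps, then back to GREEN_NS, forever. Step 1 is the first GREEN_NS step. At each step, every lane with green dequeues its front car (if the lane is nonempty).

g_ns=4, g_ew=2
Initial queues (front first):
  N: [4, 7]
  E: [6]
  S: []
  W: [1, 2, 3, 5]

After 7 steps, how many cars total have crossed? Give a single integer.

Step 1 [NS]: N:car4-GO,E:wait,S:empty,W:wait | queues: N=1 E=1 S=0 W=4
Step 2 [NS]: N:car7-GO,E:wait,S:empty,W:wait | queues: N=0 E=1 S=0 W=4
Step 3 [NS]: N:empty,E:wait,S:empty,W:wait | queues: N=0 E=1 S=0 W=4
Step 4 [NS]: N:empty,E:wait,S:empty,W:wait | queues: N=0 E=1 S=0 W=4
Step 5 [EW]: N:wait,E:car6-GO,S:wait,W:car1-GO | queues: N=0 E=0 S=0 W=3
Step 6 [EW]: N:wait,E:empty,S:wait,W:car2-GO | queues: N=0 E=0 S=0 W=2
Step 7 [NS]: N:empty,E:wait,S:empty,W:wait | queues: N=0 E=0 S=0 W=2
Cars crossed by step 7: 5

Answer: 5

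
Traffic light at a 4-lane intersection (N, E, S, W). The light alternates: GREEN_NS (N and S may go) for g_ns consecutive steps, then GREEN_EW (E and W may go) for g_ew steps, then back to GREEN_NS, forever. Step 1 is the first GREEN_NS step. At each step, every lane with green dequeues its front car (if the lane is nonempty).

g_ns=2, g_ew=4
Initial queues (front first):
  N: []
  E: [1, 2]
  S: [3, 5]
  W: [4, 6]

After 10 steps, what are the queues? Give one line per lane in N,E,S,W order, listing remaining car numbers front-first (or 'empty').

Step 1 [NS]: N:empty,E:wait,S:car3-GO,W:wait | queues: N=0 E=2 S=1 W=2
Step 2 [NS]: N:empty,E:wait,S:car5-GO,W:wait | queues: N=0 E=2 S=0 W=2
Step 3 [EW]: N:wait,E:car1-GO,S:wait,W:car4-GO | queues: N=0 E=1 S=0 W=1
Step 4 [EW]: N:wait,E:car2-GO,S:wait,W:car6-GO | queues: N=0 E=0 S=0 W=0

N: empty
E: empty
S: empty
W: empty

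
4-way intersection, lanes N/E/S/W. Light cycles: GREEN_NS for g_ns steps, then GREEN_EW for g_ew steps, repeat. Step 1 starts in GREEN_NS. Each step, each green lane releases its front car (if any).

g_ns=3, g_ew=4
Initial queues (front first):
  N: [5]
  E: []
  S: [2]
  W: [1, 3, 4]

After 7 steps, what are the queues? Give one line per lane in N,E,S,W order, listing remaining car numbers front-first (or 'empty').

Step 1 [NS]: N:car5-GO,E:wait,S:car2-GO,W:wait | queues: N=0 E=0 S=0 W=3
Step 2 [NS]: N:empty,E:wait,S:empty,W:wait | queues: N=0 E=0 S=0 W=3
Step 3 [NS]: N:empty,E:wait,S:empty,W:wait | queues: N=0 E=0 S=0 W=3
Step 4 [EW]: N:wait,E:empty,S:wait,W:car1-GO | queues: N=0 E=0 S=0 W=2
Step 5 [EW]: N:wait,E:empty,S:wait,W:car3-GO | queues: N=0 E=0 S=0 W=1
Step 6 [EW]: N:wait,E:empty,S:wait,W:car4-GO | queues: N=0 E=0 S=0 W=0

N: empty
E: empty
S: empty
W: empty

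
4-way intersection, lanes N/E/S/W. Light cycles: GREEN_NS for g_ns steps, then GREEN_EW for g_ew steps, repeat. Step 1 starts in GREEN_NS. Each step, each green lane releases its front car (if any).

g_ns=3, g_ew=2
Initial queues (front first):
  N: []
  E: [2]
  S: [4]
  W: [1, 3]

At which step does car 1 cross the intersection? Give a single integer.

Step 1 [NS]: N:empty,E:wait,S:car4-GO,W:wait | queues: N=0 E=1 S=0 W=2
Step 2 [NS]: N:empty,E:wait,S:empty,W:wait | queues: N=0 E=1 S=0 W=2
Step 3 [NS]: N:empty,E:wait,S:empty,W:wait | queues: N=0 E=1 S=0 W=2
Step 4 [EW]: N:wait,E:car2-GO,S:wait,W:car1-GO | queues: N=0 E=0 S=0 W=1
Step 5 [EW]: N:wait,E:empty,S:wait,W:car3-GO | queues: N=0 E=0 S=0 W=0
Car 1 crosses at step 4

4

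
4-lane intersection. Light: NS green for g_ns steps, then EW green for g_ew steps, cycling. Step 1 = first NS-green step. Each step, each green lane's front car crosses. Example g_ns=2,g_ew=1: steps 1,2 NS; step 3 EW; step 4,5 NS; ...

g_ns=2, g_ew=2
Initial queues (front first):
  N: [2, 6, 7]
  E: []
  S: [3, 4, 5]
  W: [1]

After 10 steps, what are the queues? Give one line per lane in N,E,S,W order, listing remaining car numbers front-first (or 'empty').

Step 1 [NS]: N:car2-GO,E:wait,S:car3-GO,W:wait | queues: N=2 E=0 S=2 W=1
Step 2 [NS]: N:car6-GO,E:wait,S:car4-GO,W:wait | queues: N=1 E=0 S=1 W=1
Step 3 [EW]: N:wait,E:empty,S:wait,W:car1-GO | queues: N=1 E=0 S=1 W=0
Step 4 [EW]: N:wait,E:empty,S:wait,W:empty | queues: N=1 E=0 S=1 W=0
Step 5 [NS]: N:car7-GO,E:wait,S:car5-GO,W:wait | queues: N=0 E=0 S=0 W=0

N: empty
E: empty
S: empty
W: empty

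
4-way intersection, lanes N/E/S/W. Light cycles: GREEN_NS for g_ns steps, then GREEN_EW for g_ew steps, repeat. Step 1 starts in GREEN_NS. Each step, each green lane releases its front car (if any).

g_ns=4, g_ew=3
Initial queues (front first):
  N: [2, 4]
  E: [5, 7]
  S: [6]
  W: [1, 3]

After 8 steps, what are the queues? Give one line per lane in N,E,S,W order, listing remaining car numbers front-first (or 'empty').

Step 1 [NS]: N:car2-GO,E:wait,S:car6-GO,W:wait | queues: N=1 E=2 S=0 W=2
Step 2 [NS]: N:car4-GO,E:wait,S:empty,W:wait | queues: N=0 E=2 S=0 W=2
Step 3 [NS]: N:empty,E:wait,S:empty,W:wait | queues: N=0 E=2 S=0 W=2
Step 4 [NS]: N:empty,E:wait,S:empty,W:wait | queues: N=0 E=2 S=0 W=2
Step 5 [EW]: N:wait,E:car5-GO,S:wait,W:car1-GO | queues: N=0 E=1 S=0 W=1
Step 6 [EW]: N:wait,E:car7-GO,S:wait,W:car3-GO | queues: N=0 E=0 S=0 W=0

N: empty
E: empty
S: empty
W: empty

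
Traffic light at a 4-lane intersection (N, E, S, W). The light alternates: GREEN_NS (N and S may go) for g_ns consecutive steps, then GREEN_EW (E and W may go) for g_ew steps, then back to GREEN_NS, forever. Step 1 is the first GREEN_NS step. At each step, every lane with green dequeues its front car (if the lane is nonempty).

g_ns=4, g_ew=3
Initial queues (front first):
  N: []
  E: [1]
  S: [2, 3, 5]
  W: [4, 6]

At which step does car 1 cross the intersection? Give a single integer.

Step 1 [NS]: N:empty,E:wait,S:car2-GO,W:wait | queues: N=0 E=1 S=2 W=2
Step 2 [NS]: N:empty,E:wait,S:car3-GO,W:wait | queues: N=0 E=1 S=1 W=2
Step 3 [NS]: N:empty,E:wait,S:car5-GO,W:wait | queues: N=0 E=1 S=0 W=2
Step 4 [NS]: N:empty,E:wait,S:empty,W:wait | queues: N=0 E=1 S=0 W=2
Step 5 [EW]: N:wait,E:car1-GO,S:wait,W:car4-GO | queues: N=0 E=0 S=0 W=1
Step 6 [EW]: N:wait,E:empty,S:wait,W:car6-GO | queues: N=0 E=0 S=0 W=0
Car 1 crosses at step 5

5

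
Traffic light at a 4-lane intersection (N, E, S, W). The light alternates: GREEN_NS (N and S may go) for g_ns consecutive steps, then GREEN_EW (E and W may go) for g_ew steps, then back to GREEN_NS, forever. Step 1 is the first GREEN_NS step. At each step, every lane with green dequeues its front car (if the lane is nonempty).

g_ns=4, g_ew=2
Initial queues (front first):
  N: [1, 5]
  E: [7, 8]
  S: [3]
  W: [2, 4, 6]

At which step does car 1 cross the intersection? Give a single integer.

Step 1 [NS]: N:car1-GO,E:wait,S:car3-GO,W:wait | queues: N=1 E=2 S=0 W=3
Step 2 [NS]: N:car5-GO,E:wait,S:empty,W:wait | queues: N=0 E=2 S=0 W=3
Step 3 [NS]: N:empty,E:wait,S:empty,W:wait | queues: N=0 E=2 S=0 W=3
Step 4 [NS]: N:empty,E:wait,S:empty,W:wait | queues: N=0 E=2 S=0 W=3
Step 5 [EW]: N:wait,E:car7-GO,S:wait,W:car2-GO | queues: N=0 E=1 S=0 W=2
Step 6 [EW]: N:wait,E:car8-GO,S:wait,W:car4-GO | queues: N=0 E=0 S=0 W=1
Step 7 [NS]: N:empty,E:wait,S:empty,W:wait | queues: N=0 E=0 S=0 W=1
Step 8 [NS]: N:empty,E:wait,S:empty,W:wait | queues: N=0 E=0 S=0 W=1
Step 9 [NS]: N:empty,E:wait,S:empty,W:wait | queues: N=0 E=0 S=0 W=1
Step 10 [NS]: N:empty,E:wait,S:empty,W:wait | queues: N=0 E=0 S=0 W=1
Step 11 [EW]: N:wait,E:empty,S:wait,W:car6-GO | queues: N=0 E=0 S=0 W=0
Car 1 crosses at step 1

1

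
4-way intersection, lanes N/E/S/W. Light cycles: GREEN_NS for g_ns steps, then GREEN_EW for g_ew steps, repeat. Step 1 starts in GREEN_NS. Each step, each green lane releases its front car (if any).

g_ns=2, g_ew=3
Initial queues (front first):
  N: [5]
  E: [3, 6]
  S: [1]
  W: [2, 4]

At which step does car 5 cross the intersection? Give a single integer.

Step 1 [NS]: N:car5-GO,E:wait,S:car1-GO,W:wait | queues: N=0 E=2 S=0 W=2
Step 2 [NS]: N:empty,E:wait,S:empty,W:wait | queues: N=0 E=2 S=0 W=2
Step 3 [EW]: N:wait,E:car3-GO,S:wait,W:car2-GO | queues: N=0 E=1 S=0 W=1
Step 4 [EW]: N:wait,E:car6-GO,S:wait,W:car4-GO | queues: N=0 E=0 S=0 W=0
Car 5 crosses at step 1

1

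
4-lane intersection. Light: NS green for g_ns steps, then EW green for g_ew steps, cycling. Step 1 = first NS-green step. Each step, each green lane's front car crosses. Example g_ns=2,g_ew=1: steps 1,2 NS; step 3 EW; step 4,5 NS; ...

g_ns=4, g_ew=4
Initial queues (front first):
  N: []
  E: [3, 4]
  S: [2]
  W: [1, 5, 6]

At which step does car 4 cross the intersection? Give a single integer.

Step 1 [NS]: N:empty,E:wait,S:car2-GO,W:wait | queues: N=0 E=2 S=0 W=3
Step 2 [NS]: N:empty,E:wait,S:empty,W:wait | queues: N=0 E=2 S=0 W=3
Step 3 [NS]: N:empty,E:wait,S:empty,W:wait | queues: N=0 E=2 S=0 W=3
Step 4 [NS]: N:empty,E:wait,S:empty,W:wait | queues: N=0 E=2 S=0 W=3
Step 5 [EW]: N:wait,E:car3-GO,S:wait,W:car1-GO | queues: N=0 E=1 S=0 W=2
Step 6 [EW]: N:wait,E:car4-GO,S:wait,W:car5-GO | queues: N=0 E=0 S=0 W=1
Step 7 [EW]: N:wait,E:empty,S:wait,W:car6-GO | queues: N=0 E=0 S=0 W=0
Car 4 crosses at step 6

6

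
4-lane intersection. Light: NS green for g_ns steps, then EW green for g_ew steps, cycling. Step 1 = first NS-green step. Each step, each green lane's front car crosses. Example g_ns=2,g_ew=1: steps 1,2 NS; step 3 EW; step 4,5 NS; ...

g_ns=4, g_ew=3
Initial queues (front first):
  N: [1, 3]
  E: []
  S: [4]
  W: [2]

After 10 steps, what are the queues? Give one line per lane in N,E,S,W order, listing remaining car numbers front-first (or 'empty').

Step 1 [NS]: N:car1-GO,E:wait,S:car4-GO,W:wait | queues: N=1 E=0 S=0 W=1
Step 2 [NS]: N:car3-GO,E:wait,S:empty,W:wait | queues: N=0 E=0 S=0 W=1
Step 3 [NS]: N:empty,E:wait,S:empty,W:wait | queues: N=0 E=0 S=0 W=1
Step 4 [NS]: N:empty,E:wait,S:empty,W:wait | queues: N=0 E=0 S=0 W=1
Step 5 [EW]: N:wait,E:empty,S:wait,W:car2-GO | queues: N=0 E=0 S=0 W=0

N: empty
E: empty
S: empty
W: empty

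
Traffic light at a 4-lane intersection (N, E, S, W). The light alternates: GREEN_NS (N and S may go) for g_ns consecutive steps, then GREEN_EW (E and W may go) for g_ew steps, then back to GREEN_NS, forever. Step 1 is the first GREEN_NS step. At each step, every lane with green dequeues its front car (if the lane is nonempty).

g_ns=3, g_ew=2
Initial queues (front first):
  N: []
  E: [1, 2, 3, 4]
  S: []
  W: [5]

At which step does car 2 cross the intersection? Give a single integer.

Step 1 [NS]: N:empty,E:wait,S:empty,W:wait | queues: N=0 E=4 S=0 W=1
Step 2 [NS]: N:empty,E:wait,S:empty,W:wait | queues: N=0 E=4 S=0 W=1
Step 3 [NS]: N:empty,E:wait,S:empty,W:wait | queues: N=0 E=4 S=0 W=1
Step 4 [EW]: N:wait,E:car1-GO,S:wait,W:car5-GO | queues: N=0 E=3 S=0 W=0
Step 5 [EW]: N:wait,E:car2-GO,S:wait,W:empty | queues: N=0 E=2 S=0 W=0
Step 6 [NS]: N:empty,E:wait,S:empty,W:wait | queues: N=0 E=2 S=0 W=0
Step 7 [NS]: N:empty,E:wait,S:empty,W:wait | queues: N=0 E=2 S=0 W=0
Step 8 [NS]: N:empty,E:wait,S:empty,W:wait | queues: N=0 E=2 S=0 W=0
Step 9 [EW]: N:wait,E:car3-GO,S:wait,W:empty | queues: N=0 E=1 S=0 W=0
Step 10 [EW]: N:wait,E:car4-GO,S:wait,W:empty | queues: N=0 E=0 S=0 W=0
Car 2 crosses at step 5

5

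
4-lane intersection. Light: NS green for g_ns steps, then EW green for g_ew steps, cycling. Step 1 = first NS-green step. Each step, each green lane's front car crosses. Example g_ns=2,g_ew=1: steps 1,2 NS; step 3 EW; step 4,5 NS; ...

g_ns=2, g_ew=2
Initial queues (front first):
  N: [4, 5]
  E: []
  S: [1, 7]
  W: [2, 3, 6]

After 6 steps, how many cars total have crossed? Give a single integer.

Answer: 6

Derivation:
Step 1 [NS]: N:car4-GO,E:wait,S:car1-GO,W:wait | queues: N=1 E=0 S=1 W=3
Step 2 [NS]: N:car5-GO,E:wait,S:car7-GO,W:wait | queues: N=0 E=0 S=0 W=3
Step 3 [EW]: N:wait,E:empty,S:wait,W:car2-GO | queues: N=0 E=0 S=0 W=2
Step 4 [EW]: N:wait,E:empty,S:wait,W:car3-GO | queues: N=0 E=0 S=0 W=1
Step 5 [NS]: N:empty,E:wait,S:empty,W:wait | queues: N=0 E=0 S=0 W=1
Step 6 [NS]: N:empty,E:wait,S:empty,W:wait | queues: N=0 E=0 S=0 W=1
Cars crossed by step 6: 6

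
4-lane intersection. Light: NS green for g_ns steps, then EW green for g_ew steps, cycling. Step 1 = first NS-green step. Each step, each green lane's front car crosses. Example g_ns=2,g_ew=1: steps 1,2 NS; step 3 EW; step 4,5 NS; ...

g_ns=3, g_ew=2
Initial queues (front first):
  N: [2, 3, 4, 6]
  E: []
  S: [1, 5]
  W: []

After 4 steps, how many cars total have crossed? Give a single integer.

Step 1 [NS]: N:car2-GO,E:wait,S:car1-GO,W:wait | queues: N=3 E=0 S=1 W=0
Step 2 [NS]: N:car3-GO,E:wait,S:car5-GO,W:wait | queues: N=2 E=0 S=0 W=0
Step 3 [NS]: N:car4-GO,E:wait,S:empty,W:wait | queues: N=1 E=0 S=0 W=0
Step 4 [EW]: N:wait,E:empty,S:wait,W:empty | queues: N=1 E=0 S=0 W=0
Cars crossed by step 4: 5

Answer: 5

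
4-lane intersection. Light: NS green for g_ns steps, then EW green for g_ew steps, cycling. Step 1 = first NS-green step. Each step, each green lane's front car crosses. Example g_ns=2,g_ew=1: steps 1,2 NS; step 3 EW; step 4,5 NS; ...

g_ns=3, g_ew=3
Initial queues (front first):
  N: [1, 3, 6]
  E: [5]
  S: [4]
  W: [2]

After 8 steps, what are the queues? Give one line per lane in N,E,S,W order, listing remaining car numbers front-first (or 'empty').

Step 1 [NS]: N:car1-GO,E:wait,S:car4-GO,W:wait | queues: N=2 E=1 S=0 W=1
Step 2 [NS]: N:car3-GO,E:wait,S:empty,W:wait | queues: N=1 E=1 S=0 W=1
Step 3 [NS]: N:car6-GO,E:wait,S:empty,W:wait | queues: N=0 E=1 S=0 W=1
Step 4 [EW]: N:wait,E:car5-GO,S:wait,W:car2-GO | queues: N=0 E=0 S=0 W=0

N: empty
E: empty
S: empty
W: empty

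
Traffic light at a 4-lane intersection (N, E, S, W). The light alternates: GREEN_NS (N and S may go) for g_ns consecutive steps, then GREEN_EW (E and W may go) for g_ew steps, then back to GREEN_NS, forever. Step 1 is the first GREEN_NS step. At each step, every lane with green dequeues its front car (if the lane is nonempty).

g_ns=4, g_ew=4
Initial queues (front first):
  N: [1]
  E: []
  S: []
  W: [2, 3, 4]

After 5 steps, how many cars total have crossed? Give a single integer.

Step 1 [NS]: N:car1-GO,E:wait,S:empty,W:wait | queues: N=0 E=0 S=0 W=3
Step 2 [NS]: N:empty,E:wait,S:empty,W:wait | queues: N=0 E=0 S=0 W=3
Step 3 [NS]: N:empty,E:wait,S:empty,W:wait | queues: N=0 E=0 S=0 W=3
Step 4 [NS]: N:empty,E:wait,S:empty,W:wait | queues: N=0 E=0 S=0 W=3
Step 5 [EW]: N:wait,E:empty,S:wait,W:car2-GO | queues: N=0 E=0 S=0 W=2
Cars crossed by step 5: 2

Answer: 2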